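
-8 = -8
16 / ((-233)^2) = 16 / 54289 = 0.00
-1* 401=-401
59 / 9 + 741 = 6728 / 9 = 747.56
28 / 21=4 / 3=1.33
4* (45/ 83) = 180/ 83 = 2.17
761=761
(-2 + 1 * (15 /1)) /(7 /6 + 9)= 78 /61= 1.28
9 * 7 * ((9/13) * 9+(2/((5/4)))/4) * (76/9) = 229292/65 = 3527.57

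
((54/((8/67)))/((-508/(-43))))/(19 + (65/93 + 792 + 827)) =7234191/309674768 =0.02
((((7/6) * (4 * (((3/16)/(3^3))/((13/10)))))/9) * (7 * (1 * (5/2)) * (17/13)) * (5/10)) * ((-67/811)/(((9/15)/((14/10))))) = -9766925/1598656176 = -0.01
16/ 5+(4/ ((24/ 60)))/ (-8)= 39/ 20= 1.95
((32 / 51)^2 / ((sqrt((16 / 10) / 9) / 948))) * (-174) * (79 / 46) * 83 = -46147851264 * sqrt(10) / 6647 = -21954613.98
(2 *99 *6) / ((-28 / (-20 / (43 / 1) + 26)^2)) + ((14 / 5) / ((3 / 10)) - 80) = -1076937080 / 38829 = -27735.38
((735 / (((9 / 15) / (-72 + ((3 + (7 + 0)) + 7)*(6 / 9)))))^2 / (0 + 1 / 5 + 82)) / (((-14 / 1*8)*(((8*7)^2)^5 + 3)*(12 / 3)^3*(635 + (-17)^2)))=-1268028125 / 37912157324795258355704832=-0.00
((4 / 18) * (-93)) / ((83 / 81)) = -1674 / 83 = -20.17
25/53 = 0.47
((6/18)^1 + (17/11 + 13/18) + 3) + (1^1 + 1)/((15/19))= 8053/990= 8.13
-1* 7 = -7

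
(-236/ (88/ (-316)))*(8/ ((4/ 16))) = 298304/ 11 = 27118.55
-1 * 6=-6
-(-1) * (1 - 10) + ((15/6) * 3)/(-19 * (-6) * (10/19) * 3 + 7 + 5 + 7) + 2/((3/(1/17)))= -181121/20298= -8.92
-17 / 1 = -17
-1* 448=-448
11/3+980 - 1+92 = 3224/3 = 1074.67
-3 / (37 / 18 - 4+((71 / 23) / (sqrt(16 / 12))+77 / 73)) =-2114648451 *sqrt(3) / 2902458529 - 1218868371 / 2902458529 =-1.68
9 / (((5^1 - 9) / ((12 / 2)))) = -13.50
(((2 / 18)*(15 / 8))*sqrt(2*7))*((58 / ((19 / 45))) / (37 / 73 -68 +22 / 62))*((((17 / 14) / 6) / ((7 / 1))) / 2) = -27891475*sqrt(14) / 4526417728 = -0.02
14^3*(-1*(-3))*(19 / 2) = 78204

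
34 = 34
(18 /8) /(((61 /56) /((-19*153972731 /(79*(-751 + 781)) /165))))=-1861670293 /120475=-15452.75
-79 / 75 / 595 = -79 / 44625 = -0.00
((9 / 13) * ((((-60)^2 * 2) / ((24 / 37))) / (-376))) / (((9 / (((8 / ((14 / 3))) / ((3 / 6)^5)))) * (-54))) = 29600 / 12831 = 2.31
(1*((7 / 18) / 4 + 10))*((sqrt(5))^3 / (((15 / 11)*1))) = 7997*sqrt(5) / 216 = 82.79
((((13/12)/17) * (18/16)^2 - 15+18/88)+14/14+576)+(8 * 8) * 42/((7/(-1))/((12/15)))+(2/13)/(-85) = 793737877/3111680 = 255.08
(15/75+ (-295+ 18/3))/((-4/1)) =361/5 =72.20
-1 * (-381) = 381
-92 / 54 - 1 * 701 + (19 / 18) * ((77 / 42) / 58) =-4401527 / 6264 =-702.67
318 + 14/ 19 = 6056/ 19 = 318.74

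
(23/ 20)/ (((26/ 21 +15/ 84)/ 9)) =621/ 85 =7.31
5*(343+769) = 5560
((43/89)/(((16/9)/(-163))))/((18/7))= -49063/2848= -17.23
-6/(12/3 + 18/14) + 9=291/37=7.86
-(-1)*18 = 18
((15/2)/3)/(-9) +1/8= -11/72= -0.15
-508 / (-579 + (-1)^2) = 254 / 289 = 0.88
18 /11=1.64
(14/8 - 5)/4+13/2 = 91/16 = 5.69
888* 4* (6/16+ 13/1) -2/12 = 47507.83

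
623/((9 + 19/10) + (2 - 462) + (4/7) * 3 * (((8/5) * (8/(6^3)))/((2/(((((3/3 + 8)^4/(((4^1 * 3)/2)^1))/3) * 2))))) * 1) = -8722/5769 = -1.51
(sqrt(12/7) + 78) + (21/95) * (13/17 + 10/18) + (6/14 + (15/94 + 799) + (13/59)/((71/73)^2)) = 2 * sqrt(21)/7 + 832604495470313/948174746190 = 879.42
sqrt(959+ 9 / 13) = 2* sqrt(40547) / 13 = 30.98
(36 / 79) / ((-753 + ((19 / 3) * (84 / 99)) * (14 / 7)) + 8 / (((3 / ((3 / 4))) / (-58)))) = -0.00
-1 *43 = -43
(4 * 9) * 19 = 684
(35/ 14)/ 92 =5/ 184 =0.03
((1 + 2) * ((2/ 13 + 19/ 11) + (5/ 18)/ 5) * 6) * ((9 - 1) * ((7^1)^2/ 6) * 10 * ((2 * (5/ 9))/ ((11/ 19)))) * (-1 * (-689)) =98389942000/ 3267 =30116296.91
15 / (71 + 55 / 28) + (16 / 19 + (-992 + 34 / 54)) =-115324067 / 116451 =-990.32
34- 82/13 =360/13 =27.69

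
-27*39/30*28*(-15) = 14742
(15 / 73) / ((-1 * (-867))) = 5 / 21097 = 0.00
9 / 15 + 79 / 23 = 464 / 115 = 4.03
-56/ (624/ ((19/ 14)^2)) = -361/ 2184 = -0.17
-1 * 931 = -931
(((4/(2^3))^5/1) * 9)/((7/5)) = 45/224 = 0.20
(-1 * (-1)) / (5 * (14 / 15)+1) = 3 / 17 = 0.18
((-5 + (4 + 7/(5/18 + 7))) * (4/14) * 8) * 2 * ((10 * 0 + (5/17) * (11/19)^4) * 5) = -58564000/2031574069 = -0.03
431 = 431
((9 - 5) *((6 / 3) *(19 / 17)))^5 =81136812032 / 1419857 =57144.35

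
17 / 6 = 2.83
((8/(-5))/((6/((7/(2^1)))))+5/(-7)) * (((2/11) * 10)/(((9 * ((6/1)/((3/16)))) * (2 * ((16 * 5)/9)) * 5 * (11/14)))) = -173/1161600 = -0.00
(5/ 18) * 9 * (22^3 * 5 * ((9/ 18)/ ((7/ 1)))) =66550/ 7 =9507.14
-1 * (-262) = 262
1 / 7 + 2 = 15 / 7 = 2.14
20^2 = 400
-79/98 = -0.81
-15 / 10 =-3 / 2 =-1.50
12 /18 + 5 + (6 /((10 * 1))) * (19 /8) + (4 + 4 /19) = 25769 /2280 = 11.30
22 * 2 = 44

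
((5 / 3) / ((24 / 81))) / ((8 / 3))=135 / 64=2.11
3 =3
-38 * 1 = -38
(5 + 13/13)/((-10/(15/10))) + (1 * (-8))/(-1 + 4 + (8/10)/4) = -17/5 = -3.40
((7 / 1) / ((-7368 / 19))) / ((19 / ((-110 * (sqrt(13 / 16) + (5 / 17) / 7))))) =275 / 62628 + 385 * sqrt(13) / 14736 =0.10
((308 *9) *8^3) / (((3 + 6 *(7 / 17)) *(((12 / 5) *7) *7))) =478720 / 217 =2206.08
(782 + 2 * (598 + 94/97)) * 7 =13859.57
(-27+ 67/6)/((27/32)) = -1520/81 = -18.77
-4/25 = -0.16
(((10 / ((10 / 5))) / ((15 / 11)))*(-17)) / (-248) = 187 / 744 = 0.25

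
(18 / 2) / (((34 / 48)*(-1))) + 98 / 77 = -2138 / 187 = -11.43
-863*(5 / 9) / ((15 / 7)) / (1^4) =-6041 / 27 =-223.74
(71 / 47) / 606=71 / 28482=0.00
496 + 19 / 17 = 497.12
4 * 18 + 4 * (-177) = -636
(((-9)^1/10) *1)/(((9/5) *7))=-1/14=-0.07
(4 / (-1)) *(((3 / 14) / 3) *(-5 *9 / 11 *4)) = 360 / 77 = 4.68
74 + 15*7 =179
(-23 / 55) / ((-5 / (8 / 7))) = 184 / 1925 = 0.10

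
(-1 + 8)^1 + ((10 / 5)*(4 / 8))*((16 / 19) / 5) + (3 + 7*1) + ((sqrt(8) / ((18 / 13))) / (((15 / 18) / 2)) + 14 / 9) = 52*sqrt(2) / 15 + 16009 / 855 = 23.63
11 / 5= 2.20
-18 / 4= -9 / 2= -4.50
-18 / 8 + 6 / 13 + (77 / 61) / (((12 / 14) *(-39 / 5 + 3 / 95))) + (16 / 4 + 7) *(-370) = -3574589989 / 877851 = -4071.98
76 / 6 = 38 / 3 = 12.67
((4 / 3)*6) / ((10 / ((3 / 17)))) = 12 / 85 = 0.14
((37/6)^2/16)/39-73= -1638503/22464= -72.94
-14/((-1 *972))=0.01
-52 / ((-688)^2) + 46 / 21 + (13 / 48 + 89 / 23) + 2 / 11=4094585807 / 628719168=6.51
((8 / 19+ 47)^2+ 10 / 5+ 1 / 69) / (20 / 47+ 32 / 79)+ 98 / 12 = 104397326749 / 38409678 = 2718.00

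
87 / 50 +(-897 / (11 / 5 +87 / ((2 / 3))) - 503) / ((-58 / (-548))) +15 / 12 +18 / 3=-18500161183 / 3848300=-4807.36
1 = 1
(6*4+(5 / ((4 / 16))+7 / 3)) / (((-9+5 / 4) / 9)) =-1668 / 31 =-53.81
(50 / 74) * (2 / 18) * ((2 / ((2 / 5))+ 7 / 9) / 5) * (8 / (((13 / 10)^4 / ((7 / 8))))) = 1400000 / 6584409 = 0.21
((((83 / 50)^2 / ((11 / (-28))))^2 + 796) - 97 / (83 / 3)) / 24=825501001783 / 23538281250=35.07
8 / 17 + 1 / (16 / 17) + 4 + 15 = 5585 / 272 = 20.53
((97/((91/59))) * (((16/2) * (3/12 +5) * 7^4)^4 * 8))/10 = 338182787124296338464576/65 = 5202812109604559053301.17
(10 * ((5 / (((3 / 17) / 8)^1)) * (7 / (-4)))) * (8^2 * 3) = -761600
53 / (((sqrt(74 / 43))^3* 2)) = 11.74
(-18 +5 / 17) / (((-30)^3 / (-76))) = -5719 / 114750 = -0.05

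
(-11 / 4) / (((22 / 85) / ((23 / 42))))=-1955 / 336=-5.82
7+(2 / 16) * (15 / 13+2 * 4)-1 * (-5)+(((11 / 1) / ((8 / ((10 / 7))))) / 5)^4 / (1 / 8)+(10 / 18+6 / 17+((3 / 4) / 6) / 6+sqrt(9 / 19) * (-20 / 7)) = 2179826303 / 152818848-60 * sqrt(19) / 133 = 12.30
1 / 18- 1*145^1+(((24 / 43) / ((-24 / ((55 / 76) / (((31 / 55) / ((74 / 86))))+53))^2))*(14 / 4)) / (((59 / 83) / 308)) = 3896381056920585187 / 937368707830848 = 4156.72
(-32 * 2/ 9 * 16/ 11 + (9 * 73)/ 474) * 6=-140111/ 2607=-53.74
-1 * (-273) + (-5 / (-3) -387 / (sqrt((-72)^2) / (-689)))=95473 / 24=3978.04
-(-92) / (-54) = -46 / 27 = -1.70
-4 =-4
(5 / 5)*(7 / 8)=7 / 8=0.88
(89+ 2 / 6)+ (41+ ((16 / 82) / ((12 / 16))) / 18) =144295 / 1107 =130.35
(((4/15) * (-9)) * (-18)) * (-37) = -1598.40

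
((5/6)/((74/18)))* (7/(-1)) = -105/74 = -1.42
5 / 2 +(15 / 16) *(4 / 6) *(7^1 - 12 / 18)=155 / 24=6.46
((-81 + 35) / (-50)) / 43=0.02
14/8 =7/4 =1.75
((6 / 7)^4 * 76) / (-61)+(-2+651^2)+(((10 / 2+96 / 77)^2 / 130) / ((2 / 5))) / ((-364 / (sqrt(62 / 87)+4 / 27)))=811129803399761 / 1913952348 - 1369 * sqrt(5394) / 57772176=423798.33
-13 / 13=-1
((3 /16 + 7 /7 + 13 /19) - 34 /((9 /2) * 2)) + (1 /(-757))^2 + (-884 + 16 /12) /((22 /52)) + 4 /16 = -36009950432537 /17246482704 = -2087.96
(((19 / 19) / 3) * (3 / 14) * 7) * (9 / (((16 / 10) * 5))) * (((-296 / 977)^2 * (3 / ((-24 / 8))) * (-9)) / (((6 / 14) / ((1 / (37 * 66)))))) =4662 / 10499819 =0.00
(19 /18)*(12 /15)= 38 /45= 0.84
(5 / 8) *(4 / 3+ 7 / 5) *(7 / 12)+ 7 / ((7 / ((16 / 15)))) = 2971 / 1440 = 2.06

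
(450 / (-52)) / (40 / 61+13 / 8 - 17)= 54900 / 93379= 0.59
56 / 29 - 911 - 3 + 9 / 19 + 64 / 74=-18567061 / 20387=-910.73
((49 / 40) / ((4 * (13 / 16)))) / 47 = 0.01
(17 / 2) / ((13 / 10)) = 85 / 13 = 6.54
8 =8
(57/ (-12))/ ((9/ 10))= -95/ 18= -5.28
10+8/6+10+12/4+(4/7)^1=24.90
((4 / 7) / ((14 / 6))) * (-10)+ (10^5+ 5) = 4900125 / 49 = 100002.55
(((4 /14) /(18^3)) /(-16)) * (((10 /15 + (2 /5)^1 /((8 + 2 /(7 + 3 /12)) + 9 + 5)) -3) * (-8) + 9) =-133349 /1582338240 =-0.00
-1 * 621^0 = -1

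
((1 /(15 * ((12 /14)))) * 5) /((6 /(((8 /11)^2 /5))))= 0.01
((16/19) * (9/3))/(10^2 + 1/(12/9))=0.03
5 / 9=0.56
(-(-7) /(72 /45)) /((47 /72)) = 315 /47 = 6.70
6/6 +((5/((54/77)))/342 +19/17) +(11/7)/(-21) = 31747085/15383844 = 2.06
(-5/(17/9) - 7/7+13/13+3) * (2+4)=36/17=2.12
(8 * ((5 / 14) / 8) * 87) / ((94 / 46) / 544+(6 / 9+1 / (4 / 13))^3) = 146953440 / 284181317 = 0.52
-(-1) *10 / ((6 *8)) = 5 / 24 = 0.21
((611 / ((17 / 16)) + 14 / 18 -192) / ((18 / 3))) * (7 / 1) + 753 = 1102343 / 918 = 1200.81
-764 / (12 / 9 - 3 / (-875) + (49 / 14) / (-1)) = 4011000 / 11357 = 353.17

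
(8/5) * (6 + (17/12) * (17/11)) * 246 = 177284/55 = 3223.35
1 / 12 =0.08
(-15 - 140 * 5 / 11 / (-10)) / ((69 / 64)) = -6080 / 759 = -8.01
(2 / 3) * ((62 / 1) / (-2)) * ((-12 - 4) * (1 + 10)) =10912 / 3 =3637.33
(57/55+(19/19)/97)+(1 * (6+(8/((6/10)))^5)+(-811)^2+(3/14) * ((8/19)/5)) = 186065131581523/172421865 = 1079127.24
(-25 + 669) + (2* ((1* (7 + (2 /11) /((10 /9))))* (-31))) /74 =1298326 /2035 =638.00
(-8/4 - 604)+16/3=-1802/3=-600.67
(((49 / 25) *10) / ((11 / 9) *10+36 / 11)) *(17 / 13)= 1.65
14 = 14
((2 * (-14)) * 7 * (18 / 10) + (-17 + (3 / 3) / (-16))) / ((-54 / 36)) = 9863 / 40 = 246.58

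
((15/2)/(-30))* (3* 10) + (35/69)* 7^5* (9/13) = 3524985/598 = 5894.62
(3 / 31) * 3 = 9 / 31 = 0.29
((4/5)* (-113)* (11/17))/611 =-4972/51935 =-0.10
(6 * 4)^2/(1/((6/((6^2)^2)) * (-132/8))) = -44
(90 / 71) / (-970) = -9 / 6887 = -0.00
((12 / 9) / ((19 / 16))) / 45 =0.02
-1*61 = -61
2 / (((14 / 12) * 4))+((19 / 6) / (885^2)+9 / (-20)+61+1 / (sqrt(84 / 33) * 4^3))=sqrt(77) / 896+4011835361 / 65790900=60.99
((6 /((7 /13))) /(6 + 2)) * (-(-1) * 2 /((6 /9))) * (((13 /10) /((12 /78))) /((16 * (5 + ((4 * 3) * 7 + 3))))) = 19773 /824320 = 0.02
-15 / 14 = -1.07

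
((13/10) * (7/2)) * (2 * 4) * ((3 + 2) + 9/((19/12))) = 36946/95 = 388.91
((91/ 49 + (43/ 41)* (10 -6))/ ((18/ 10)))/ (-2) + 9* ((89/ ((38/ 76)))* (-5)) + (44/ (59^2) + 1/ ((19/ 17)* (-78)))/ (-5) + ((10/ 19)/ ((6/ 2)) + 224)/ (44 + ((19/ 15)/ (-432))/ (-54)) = -456292690739093889739/ 56989665835558365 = -8006.59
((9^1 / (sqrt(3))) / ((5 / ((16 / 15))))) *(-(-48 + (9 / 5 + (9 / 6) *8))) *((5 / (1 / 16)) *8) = 350208 *sqrt(3) / 25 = 24263.12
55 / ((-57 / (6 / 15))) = -22 / 57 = -0.39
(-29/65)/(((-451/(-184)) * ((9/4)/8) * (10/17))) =-1.10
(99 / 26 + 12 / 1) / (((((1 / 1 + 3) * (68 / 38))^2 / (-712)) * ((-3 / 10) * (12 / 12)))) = 22008365 / 30056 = 732.25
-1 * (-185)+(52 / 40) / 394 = 728913 / 3940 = 185.00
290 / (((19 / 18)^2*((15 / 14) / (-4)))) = -350784 / 361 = -971.70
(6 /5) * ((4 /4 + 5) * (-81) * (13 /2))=-18954 /5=-3790.80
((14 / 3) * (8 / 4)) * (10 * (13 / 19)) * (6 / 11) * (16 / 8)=14560 / 209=69.67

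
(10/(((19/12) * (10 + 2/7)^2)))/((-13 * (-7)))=35/53352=0.00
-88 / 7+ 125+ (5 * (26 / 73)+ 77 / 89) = 5233476 / 45479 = 115.07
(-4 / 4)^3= -1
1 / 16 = 0.06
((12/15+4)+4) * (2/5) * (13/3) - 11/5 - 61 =-3596/75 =-47.95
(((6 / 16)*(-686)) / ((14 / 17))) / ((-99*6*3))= 833 / 4752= 0.18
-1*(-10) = 10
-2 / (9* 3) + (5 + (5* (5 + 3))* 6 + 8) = 6829 / 27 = 252.93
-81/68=-1.19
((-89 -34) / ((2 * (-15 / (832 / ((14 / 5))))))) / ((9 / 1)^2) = 8528 / 567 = 15.04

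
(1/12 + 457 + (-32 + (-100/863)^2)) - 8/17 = 64514675549/151932876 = 424.63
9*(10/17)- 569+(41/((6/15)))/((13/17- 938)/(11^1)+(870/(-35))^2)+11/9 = -55987483327/99570258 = -562.29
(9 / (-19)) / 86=-9 / 1634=-0.01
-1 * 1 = -1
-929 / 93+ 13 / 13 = -836 / 93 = -8.99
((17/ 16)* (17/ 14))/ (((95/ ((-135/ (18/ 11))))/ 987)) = -1105.85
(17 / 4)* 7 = 119 / 4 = 29.75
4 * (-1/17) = -4/17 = -0.24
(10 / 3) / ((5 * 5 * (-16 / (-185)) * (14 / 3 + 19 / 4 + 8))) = 37 / 418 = 0.09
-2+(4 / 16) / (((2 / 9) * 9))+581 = 4633 / 8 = 579.12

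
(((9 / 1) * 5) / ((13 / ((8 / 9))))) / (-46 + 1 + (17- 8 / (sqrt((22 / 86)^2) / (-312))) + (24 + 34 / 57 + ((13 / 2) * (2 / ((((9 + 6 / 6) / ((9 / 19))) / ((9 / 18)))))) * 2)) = 250800 / 795073253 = 0.00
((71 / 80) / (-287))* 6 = -213 / 11480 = -0.02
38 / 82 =19 / 41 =0.46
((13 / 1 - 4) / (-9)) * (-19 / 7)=19 / 7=2.71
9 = 9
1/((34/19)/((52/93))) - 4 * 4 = -24802/1581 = -15.69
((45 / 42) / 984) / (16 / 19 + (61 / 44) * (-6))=-209 / 1435000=-0.00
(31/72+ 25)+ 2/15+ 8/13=122519/4680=26.18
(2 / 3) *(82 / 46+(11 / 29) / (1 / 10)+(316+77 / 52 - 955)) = -21918329 / 52026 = -421.30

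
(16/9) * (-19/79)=-304/711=-0.43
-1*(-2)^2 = -4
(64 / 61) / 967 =64 / 58987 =0.00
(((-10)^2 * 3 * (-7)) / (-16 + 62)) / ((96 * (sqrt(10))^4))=-0.00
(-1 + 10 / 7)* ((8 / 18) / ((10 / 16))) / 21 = 32 / 2205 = 0.01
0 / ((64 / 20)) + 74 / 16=37 / 8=4.62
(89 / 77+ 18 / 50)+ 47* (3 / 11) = 27593 / 1925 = 14.33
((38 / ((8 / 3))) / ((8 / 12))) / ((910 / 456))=10.71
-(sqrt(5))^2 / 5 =-1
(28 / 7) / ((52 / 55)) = 55 / 13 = 4.23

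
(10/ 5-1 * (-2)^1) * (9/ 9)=4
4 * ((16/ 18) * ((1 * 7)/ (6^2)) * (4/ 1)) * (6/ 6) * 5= 1120/ 81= 13.83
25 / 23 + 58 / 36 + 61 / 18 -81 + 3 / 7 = -11992 / 161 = -74.48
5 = 5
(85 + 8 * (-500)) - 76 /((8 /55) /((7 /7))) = -8875 /2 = -4437.50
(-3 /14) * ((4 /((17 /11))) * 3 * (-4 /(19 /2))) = 1584 /2261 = 0.70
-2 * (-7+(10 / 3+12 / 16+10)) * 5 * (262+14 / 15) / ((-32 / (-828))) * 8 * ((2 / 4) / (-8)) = 963815 / 4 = 240953.75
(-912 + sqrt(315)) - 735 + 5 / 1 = -1642 + 3*sqrt(35) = -1624.25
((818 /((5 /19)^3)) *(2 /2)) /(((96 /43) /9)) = 361887699 /2000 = 180943.85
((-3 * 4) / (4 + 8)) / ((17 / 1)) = -0.06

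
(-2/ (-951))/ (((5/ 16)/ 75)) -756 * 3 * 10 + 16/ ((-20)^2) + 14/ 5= -179712493/ 7925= -22676.66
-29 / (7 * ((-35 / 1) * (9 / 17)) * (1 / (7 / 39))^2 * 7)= 493 / 479115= 0.00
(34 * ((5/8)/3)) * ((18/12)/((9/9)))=85/8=10.62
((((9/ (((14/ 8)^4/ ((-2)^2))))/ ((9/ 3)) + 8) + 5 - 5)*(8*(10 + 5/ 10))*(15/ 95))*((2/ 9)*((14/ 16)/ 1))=23.93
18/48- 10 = -9.62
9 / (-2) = -4.50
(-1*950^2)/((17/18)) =-16245000/17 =-955588.24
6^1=6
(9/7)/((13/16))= 144/91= 1.58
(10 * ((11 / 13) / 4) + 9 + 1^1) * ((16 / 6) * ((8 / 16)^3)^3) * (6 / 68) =315 / 56576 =0.01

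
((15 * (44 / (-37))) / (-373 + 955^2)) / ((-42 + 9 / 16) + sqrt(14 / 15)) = 14080 * sqrt(210) / 18523871194577 + 8751600 / 18523871194577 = 0.00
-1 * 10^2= -100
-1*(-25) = 25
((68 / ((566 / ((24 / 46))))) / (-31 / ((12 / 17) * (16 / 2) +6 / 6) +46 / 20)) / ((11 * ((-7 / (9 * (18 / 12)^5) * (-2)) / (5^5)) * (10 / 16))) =-78773006250 / 1338686503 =-58.84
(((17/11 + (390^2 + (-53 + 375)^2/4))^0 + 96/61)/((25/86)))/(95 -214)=-0.07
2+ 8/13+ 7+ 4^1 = 177/13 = 13.62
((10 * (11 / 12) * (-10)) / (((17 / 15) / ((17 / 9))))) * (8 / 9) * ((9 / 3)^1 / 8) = -1375 / 27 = -50.93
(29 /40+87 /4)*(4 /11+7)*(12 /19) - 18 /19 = 216477 /2090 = 103.58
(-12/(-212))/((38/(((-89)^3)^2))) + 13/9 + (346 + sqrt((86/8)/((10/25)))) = sqrt(430)/4 + 13418501153725/18126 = 740290259.72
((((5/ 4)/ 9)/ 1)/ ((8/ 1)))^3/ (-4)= -125/ 95551488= -0.00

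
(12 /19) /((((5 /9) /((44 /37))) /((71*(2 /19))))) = 674784 /66785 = 10.10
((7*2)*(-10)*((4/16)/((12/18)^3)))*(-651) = 615195/8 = 76899.38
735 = 735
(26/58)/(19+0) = 13/551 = 0.02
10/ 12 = 5/ 6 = 0.83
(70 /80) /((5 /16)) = 2.80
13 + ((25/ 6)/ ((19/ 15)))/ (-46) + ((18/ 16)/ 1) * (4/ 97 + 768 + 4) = 149459355/ 169556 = 881.47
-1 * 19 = -19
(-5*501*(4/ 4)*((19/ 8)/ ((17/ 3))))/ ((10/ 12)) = -1259.87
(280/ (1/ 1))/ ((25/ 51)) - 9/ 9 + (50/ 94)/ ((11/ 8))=1474967/ 2585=570.59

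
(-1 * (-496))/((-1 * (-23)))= 496/23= 21.57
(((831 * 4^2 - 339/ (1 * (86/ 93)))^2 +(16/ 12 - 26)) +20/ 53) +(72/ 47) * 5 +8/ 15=46197562217131933/ 276351540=167169548.67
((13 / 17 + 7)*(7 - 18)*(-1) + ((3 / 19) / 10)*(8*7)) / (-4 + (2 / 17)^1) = -23228 / 1045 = -22.23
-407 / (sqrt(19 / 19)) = -407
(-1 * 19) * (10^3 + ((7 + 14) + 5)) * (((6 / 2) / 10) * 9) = -263169 / 5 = -52633.80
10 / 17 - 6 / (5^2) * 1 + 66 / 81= 13346 / 11475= 1.16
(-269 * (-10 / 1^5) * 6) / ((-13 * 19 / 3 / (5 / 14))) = -121050 / 1729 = -70.01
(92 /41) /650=46 /13325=0.00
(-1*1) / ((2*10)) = -1 / 20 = -0.05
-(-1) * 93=93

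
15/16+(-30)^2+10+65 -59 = 14671/16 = 916.94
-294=-294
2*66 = 132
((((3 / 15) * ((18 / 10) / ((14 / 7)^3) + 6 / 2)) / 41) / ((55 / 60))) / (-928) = -0.00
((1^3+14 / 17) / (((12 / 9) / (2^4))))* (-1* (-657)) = 244404 / 17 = 14376.71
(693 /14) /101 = 99 /202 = 0.49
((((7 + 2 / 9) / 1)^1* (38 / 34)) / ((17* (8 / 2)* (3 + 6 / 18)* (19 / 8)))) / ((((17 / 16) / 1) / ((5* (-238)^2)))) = 203840 / 51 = 3996.86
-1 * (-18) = 18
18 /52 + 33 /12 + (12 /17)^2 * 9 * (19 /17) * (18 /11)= 31748987 /2810236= 11.30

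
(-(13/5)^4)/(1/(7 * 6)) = -1199562/625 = -1919.30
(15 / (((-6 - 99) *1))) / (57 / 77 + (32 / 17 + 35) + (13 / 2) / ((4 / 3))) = -1496 / 445035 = -0.00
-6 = -6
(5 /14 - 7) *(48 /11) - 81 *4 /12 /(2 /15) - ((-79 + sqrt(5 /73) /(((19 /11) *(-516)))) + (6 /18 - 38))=-53047 /462 + 11 *sqrt(365) /715692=-114.82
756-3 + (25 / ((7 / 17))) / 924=753.07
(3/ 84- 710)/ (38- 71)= 19879/ 924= 21.51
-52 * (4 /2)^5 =-1664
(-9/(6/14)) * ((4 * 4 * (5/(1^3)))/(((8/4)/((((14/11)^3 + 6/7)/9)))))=-1087760/3993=-272.42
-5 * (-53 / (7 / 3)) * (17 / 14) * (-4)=-27030 / 49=-551.63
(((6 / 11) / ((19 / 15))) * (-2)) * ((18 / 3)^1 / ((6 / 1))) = -180 / 209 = -0.86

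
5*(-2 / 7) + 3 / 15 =-43 / 35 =-1.23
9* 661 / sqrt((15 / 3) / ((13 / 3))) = 1983* sqrt(195) / 5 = 5538.22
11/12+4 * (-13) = -613/12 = -51.08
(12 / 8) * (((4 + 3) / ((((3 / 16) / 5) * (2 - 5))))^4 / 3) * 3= 49172480000 / 2187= 22483987.20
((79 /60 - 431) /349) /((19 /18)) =-77343 /66310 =-1.17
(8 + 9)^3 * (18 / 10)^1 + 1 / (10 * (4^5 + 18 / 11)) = 997712399 / 112820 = 8843.40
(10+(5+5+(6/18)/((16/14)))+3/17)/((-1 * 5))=-8351/2040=-4.09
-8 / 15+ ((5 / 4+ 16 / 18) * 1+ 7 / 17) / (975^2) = -310282439 / 581782500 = -0.53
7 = 7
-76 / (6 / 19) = -722 / 3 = -240.67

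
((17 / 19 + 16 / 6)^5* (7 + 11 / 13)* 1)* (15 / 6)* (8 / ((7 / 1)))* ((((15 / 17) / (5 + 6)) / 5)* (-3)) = -1969890749960 / 3186739413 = -618.15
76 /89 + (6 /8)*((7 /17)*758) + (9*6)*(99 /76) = 8776007 /28747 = 305.28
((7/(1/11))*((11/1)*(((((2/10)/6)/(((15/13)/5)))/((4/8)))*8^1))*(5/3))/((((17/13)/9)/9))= 3435432/17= 202084.24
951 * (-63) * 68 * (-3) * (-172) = -2102227344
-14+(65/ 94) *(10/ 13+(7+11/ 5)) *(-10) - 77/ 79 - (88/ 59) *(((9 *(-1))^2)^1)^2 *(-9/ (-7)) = -19422581149/ 1533469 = -12665.78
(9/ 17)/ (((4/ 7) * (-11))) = -63/ 748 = -0.08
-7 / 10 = -0.70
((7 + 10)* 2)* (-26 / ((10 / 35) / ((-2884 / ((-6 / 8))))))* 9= -107077152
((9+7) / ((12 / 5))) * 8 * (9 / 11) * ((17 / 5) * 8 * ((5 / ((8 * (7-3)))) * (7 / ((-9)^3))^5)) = -11428760 / 754934151013713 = -0.00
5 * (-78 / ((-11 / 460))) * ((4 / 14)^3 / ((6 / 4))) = 956800 / 3773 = 253.59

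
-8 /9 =-0.89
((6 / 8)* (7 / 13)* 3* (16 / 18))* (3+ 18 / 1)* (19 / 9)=47.74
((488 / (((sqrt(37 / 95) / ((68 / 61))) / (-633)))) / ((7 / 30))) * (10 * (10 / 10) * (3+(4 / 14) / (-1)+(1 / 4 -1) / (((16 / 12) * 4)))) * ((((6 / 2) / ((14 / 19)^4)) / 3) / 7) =-121271180699475 * sqrt(3515) / 243768728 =-29494584.29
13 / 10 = 1.30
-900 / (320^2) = -9 / 1024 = -0.01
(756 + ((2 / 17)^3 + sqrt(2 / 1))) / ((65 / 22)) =22 * sqrt(2) / 65 + 81713192 / 319345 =256.36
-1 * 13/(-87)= 13/87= 0.15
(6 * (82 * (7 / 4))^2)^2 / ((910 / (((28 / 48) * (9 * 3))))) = 549556825041 / 2080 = 264210012.04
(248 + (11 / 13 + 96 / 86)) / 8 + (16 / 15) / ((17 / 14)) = 36632623 / 1140360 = 32.12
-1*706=-706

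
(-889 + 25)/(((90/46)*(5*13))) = -6.79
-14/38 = -7/19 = -0.37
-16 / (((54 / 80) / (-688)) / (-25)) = -11008000 / 27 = -407703.70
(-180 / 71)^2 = 32400 / 5041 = 6.43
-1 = -1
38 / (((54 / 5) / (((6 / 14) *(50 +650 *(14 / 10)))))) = 30400 / 21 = 1447.62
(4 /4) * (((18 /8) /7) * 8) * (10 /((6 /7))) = 30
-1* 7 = -7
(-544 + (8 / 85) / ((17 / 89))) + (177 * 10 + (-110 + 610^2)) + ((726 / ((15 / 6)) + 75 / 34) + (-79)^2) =219495557 / 578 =379750.10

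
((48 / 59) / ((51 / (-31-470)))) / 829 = -8016 / 831487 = -0.01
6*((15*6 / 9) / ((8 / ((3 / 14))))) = 45 / 28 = 1.61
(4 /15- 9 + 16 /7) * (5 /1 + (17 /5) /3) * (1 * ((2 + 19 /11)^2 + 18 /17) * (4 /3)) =-1532435536 /1943865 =-788.34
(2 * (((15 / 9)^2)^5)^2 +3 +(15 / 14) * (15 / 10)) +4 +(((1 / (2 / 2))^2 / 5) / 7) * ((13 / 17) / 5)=2270102188251936277 / 41492734371900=54710.84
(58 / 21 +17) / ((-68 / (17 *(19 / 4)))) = -7885 / 336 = -23.47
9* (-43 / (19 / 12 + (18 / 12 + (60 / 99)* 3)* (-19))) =51084 / 8113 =6.30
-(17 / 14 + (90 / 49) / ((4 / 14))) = -107 / 14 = -7.64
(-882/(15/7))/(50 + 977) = -2058/5135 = -0.40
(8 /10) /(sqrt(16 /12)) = 2 * sqrt(3) /5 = 0.69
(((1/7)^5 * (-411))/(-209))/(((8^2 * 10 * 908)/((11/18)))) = 137/1113424757760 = 0.00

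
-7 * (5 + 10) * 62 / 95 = -68.53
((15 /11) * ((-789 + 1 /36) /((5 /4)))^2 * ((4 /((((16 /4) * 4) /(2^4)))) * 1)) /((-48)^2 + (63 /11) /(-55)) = 35496137996 /37634139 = 943.19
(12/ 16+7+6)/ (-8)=-55/ 32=-1.72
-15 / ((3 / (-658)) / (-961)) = -3161690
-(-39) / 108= 13 / 36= 0.36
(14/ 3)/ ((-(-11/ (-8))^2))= -896/ 363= -2.47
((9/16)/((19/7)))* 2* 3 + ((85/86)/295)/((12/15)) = 1.25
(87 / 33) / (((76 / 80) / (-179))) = -103820 / 209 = -496.75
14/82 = 7/41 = 0.17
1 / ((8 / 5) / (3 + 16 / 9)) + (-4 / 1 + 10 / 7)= 209 / 504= 0.41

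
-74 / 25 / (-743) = 74 / 18575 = 0.00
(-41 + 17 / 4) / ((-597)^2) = -49 / 475212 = -0.00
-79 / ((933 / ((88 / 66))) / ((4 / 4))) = -316 / 2799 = -0.11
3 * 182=546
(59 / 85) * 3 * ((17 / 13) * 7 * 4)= 4956 / 65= 76.25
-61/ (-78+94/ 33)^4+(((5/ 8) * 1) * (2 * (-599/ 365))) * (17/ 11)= -96299212962288343/ 30375418388480000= -3.17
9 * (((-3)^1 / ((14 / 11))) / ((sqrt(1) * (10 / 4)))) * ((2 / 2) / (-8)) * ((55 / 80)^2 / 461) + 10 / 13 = 330911981 / 429578240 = 0.77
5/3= 1.67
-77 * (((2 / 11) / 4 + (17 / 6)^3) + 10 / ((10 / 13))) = -595273 / 216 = -2755.89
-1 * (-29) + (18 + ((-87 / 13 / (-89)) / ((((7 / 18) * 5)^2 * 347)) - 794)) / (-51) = 44.22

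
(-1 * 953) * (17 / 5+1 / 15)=-49556 / 15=-3303.73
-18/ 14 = -9/ 7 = -1.29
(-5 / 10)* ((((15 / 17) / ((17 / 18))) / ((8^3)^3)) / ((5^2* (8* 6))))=-9 / 3103113871360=-0.00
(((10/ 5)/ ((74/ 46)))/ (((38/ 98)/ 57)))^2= 45724644/ 1369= 33400.03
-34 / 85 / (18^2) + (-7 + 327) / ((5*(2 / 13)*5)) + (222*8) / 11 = 2179861 / 8910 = 244.65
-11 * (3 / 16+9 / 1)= -1617 / 16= -101.06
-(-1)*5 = 5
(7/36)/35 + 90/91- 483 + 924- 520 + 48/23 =-28601527/376740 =-75.92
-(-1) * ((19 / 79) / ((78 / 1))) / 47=19 / 289614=0.00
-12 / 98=-6 / 49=-0.12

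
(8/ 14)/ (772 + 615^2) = 4/ 2652979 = 0.00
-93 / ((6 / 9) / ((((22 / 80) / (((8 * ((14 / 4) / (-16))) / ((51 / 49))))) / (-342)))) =-17391 / 260680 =-0.07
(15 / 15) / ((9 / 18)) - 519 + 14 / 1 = -503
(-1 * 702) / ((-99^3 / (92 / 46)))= 52 / 35937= 0.00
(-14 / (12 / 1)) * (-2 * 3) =7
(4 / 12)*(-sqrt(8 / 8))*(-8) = 8 / 3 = 2.67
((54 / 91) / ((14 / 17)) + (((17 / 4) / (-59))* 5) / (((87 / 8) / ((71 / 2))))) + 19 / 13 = 3290575 / 3269721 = 1.01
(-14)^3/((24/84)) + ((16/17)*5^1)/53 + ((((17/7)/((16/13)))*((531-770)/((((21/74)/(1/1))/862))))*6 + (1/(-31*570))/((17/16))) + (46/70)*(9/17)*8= -6712516695508343/780112830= -8604545.95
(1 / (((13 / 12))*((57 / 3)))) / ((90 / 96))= 0.05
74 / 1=74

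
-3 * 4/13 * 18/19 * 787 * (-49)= 8329608/247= 33723.11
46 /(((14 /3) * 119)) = 69 /833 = 0.08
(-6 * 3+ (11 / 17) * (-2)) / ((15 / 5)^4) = -328 / 1377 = -0.24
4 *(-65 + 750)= 2740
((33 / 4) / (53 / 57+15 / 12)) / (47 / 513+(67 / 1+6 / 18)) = 964953 / 17190733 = 0.06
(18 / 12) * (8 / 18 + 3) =31 / 6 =5.17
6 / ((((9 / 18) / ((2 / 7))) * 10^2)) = 6 / 175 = 0.03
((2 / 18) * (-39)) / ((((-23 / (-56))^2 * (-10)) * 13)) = 1568 / 7935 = 0.20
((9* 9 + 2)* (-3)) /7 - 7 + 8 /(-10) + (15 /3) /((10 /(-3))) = -3141 /70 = -44.87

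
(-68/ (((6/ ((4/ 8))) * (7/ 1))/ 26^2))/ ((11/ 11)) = -11492/ 21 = -547.24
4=4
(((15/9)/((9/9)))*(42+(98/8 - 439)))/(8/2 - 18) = 2565/56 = 45.80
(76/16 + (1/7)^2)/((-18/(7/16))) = -935/8064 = -0.12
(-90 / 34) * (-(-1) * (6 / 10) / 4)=-27 / 68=-0.40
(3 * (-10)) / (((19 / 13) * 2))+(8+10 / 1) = 147 / 19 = 7.74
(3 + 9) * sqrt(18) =36 * sqrt(2) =50.91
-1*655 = -655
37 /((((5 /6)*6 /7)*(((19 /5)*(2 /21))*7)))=777 /38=20.45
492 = 492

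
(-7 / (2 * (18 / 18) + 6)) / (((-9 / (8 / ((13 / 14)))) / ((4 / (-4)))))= -98 / 117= -0.84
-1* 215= -215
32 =32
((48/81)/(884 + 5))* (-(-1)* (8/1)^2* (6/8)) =256/8001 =0.03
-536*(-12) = 6432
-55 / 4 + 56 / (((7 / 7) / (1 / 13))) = -491 / 52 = -9.44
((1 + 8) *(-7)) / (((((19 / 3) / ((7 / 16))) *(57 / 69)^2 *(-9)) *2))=77763 / 219488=0.35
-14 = -14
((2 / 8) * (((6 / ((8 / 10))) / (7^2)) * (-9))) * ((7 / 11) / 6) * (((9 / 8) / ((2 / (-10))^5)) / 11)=1265625 / 108416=11.67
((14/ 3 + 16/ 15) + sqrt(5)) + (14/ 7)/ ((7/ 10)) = sqrt(5) + 902/ 105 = 10.83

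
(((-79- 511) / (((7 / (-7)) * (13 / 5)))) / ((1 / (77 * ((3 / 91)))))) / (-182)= -48675 / 15379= -3.17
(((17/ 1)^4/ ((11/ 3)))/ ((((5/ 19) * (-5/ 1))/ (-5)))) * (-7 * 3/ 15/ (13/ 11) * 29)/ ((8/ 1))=-966421491/ 2600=-371700.57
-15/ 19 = -0.79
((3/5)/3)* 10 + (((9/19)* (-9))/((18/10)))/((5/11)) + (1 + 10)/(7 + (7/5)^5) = -1706477/734958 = -2.32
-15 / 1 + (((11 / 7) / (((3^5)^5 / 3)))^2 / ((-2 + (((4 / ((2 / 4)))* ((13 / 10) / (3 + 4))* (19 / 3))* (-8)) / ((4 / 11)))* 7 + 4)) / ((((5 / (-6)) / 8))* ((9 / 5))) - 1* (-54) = 1668081680573902537955825262193 / 42771325142920577896303211727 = 39.00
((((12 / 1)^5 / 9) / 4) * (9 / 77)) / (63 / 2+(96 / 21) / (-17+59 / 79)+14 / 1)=39937536 / 2235343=17.87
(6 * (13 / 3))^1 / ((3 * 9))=26 / 27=0.96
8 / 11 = 0.73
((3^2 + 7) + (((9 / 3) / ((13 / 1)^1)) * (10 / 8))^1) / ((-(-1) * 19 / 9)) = 7623 / 988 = 7.72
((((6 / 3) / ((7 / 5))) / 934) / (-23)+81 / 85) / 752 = 3044861 / 2402976520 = 0.00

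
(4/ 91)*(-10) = -40/ 91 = -0.44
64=64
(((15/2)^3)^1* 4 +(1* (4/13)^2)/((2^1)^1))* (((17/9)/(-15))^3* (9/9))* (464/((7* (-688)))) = 81267598507/250313631750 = 0.32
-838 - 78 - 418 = -1334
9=9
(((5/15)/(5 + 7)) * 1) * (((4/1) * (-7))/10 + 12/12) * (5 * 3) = -3/4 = -0.75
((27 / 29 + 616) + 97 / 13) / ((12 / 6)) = 312.20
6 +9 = 15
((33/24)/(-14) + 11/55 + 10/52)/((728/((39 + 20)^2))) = 1.41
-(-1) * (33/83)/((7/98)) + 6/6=545/83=6.57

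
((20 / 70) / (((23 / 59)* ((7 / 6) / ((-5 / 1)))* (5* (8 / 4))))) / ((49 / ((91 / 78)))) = -59 / 7889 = -0.01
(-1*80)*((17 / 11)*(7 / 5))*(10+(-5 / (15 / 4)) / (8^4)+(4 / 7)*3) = -4282249 / 2112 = -2027.58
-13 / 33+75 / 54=197 / 198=0.99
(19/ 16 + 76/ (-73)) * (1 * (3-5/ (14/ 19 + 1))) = 57/ 3212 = 0.02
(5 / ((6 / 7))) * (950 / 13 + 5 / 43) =1432025 / 3354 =426.96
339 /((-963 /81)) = -3051 /107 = -28.51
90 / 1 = 90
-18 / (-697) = 18 / 697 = 0.03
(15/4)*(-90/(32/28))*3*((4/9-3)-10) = 177975/16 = 11123.44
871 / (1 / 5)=4355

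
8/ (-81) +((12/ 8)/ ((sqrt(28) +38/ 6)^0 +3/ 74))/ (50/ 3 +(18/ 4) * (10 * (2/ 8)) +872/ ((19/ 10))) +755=754.90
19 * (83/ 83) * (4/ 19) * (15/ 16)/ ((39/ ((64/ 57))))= 80/ 741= 0.11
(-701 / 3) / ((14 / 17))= -11917 / 42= -283.74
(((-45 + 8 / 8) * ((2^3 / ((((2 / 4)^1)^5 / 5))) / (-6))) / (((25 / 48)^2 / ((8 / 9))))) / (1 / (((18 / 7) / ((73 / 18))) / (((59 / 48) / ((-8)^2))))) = 3826815860736 / 3768625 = 1015440.87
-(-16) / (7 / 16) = 256 / 7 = 36.57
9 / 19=0.47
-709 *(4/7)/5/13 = -2836/455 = -6.23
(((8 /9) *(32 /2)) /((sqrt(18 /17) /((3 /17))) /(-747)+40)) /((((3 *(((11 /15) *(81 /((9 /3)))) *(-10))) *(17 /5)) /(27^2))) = -10713772800 /83478143221 - 358560 *sqrt(34) /83478143221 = -0.13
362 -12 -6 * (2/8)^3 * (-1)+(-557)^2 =9939171/32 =310599.09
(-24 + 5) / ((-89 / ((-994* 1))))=-18886 / 89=-212.20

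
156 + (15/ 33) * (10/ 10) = 1721/ 11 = 156.45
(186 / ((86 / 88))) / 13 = 8184 / 559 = 14.64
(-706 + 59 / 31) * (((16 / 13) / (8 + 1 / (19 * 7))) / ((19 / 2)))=-376096 / 33015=-11.39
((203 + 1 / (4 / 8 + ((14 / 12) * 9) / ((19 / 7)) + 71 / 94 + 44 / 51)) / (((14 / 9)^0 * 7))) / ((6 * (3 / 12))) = 221567882 / 11450985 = 19.35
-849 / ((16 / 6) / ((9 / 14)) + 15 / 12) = -91692 / 583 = -157.28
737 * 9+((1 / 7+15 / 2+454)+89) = 100571 / 14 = 7183.64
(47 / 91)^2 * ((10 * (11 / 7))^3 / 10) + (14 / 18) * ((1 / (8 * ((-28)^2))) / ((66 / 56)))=2794348961983 / 26995000032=103.51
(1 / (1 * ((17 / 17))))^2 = 1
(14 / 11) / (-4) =-7 / 22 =-0.32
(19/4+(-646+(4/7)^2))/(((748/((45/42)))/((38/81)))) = -11933995/27708912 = -0.43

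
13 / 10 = 1.30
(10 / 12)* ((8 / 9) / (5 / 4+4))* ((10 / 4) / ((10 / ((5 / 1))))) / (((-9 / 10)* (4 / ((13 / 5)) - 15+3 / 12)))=52000 / 3505761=0.01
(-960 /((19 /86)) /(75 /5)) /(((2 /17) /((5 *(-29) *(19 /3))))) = 6783680 /3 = 2261226.67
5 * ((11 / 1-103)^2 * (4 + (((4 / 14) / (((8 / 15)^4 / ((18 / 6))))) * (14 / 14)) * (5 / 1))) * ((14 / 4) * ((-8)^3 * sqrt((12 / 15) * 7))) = -1728177404 * sqrt(35) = -10224035401.41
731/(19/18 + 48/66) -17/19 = 2744021/6707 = 409.13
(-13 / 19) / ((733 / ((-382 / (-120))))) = -2483 / 835620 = -0.00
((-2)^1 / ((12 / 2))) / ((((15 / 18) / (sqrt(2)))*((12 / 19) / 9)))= -57*sqrt(2) / 10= -8.06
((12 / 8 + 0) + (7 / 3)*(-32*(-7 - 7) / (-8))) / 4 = -775 / 24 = -32.29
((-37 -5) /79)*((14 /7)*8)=-672 /79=-8.51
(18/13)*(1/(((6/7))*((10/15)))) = 63/26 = 2.42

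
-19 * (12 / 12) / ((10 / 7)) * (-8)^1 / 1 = 532 / 5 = 106.40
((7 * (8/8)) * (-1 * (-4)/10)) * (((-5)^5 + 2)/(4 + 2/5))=-21861/11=-1987.36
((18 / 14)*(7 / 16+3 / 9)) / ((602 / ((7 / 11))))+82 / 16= 543115 / 105952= 5.13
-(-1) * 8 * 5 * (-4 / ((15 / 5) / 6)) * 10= -3200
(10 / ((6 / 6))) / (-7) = -10 / 7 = -1.43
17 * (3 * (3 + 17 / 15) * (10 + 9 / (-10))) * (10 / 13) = 7378 / 5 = 1475.60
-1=-1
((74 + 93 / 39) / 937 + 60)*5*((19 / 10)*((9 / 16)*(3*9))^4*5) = 242422294301380035 / 1596588032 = 151837724.85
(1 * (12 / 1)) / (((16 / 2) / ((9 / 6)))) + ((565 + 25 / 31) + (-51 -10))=62875 / 124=507.06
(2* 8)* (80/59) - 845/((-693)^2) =614668865/28334691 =21.69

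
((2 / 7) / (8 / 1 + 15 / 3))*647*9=11646 / 91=127.98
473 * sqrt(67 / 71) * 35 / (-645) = -24.93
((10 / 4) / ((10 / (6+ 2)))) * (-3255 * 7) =-45570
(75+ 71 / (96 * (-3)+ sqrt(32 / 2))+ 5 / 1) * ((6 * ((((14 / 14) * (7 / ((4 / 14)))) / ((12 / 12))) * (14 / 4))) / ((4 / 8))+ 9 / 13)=2135067 / 26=82117.96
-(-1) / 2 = 1 / 2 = 0.50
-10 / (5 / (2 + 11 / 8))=-27 / 4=-6.75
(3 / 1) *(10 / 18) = 5 / 3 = 1.67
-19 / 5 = -3.80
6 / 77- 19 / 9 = -1409 / 693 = -2.03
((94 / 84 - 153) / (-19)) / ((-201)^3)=-6379 / 6480239598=-0.00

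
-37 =-37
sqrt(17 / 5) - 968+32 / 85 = -965.78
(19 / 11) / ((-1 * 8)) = -19 / 88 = -0.22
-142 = -142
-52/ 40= -13/ 10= -1.30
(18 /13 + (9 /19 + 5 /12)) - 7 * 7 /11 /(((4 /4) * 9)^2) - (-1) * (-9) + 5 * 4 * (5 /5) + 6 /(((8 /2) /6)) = 19560419 /880308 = 22.22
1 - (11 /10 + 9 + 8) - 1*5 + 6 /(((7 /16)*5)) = -271 /14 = -19.36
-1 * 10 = -10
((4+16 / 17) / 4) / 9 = 7 / 51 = 0.14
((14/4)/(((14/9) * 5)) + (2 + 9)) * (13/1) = 2977/20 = 148.85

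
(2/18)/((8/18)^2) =9/16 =0.56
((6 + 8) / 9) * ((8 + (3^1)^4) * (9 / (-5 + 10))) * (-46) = -57316 / 5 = -11463.20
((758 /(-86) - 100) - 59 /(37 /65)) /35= -6.07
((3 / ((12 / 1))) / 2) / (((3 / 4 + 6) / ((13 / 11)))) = 0.02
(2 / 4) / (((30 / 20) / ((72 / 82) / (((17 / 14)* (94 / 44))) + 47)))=1550761 / 98277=15.78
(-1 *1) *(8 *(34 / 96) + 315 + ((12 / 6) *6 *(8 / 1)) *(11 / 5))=-15871 / 30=-529.03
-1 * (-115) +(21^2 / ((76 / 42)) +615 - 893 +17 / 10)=7829 / 95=82.41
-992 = -992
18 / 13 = 1.38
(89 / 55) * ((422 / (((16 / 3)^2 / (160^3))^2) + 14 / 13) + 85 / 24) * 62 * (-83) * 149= -93155411892670479716873 / 8580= -10857274113364857775.86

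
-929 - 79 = -1008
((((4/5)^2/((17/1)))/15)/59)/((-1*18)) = -0.00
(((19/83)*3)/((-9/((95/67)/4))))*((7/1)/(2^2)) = -12635/266928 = -0.05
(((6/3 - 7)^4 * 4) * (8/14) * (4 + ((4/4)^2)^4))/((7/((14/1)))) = 100000/7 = 14285.71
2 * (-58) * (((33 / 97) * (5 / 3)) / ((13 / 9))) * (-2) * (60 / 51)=2296800 / 21437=107.14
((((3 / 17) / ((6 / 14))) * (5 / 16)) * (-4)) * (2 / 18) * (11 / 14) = -55 / 1224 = -0.04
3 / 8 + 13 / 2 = 55 / 8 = 6.88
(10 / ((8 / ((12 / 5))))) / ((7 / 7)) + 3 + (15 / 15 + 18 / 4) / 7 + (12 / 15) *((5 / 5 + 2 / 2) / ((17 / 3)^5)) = 674459291 / 99389990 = 6.79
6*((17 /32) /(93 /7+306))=119 /11920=0.01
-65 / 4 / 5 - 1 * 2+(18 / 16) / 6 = -81 / 16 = -5.06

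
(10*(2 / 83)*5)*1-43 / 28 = -769 / 2324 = -0.33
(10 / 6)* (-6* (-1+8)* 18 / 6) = -210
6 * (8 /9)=16 /3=5.33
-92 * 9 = -828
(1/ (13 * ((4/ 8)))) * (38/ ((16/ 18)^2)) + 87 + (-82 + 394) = 406.40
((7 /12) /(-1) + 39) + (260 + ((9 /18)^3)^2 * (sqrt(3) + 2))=sqrt(3) /64 + 28651 /96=298.47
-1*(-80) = 80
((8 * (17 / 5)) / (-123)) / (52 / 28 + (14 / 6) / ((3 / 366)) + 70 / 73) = -69496 / 90345755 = -0.00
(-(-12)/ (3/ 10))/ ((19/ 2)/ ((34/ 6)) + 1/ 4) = 2720/ 131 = 20.76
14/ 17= 0.82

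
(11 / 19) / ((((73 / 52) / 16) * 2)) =4576 / 1387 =3.30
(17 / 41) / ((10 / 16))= 136 / 205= 0.66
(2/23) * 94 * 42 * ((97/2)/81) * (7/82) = 446782/25461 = 17.55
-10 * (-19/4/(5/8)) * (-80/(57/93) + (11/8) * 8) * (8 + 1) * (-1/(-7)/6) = -13626/7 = -1946.57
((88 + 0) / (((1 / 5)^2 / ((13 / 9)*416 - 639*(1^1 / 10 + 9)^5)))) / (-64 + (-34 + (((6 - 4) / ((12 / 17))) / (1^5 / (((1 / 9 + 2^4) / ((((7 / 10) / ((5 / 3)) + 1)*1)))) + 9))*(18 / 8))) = 2890060117092236231 / 3205451625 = 901607778.00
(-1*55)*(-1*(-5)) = -275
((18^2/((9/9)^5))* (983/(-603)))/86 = -6.14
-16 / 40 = -0.40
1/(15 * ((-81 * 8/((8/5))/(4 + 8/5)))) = -28/30375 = -0.00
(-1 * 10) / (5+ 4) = -1.11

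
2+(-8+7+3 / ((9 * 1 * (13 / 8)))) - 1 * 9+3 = -187 / 39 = -4.79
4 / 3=1.33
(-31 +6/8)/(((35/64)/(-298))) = 576928/35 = 16483.66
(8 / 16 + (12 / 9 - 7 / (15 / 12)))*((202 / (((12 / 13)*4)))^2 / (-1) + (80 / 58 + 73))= 5509051597 / 501120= 10993.48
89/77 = 1.16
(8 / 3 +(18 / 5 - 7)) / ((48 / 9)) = -11 / 80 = -0.14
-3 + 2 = -1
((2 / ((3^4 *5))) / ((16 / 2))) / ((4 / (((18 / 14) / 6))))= 1 / 30240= 0.00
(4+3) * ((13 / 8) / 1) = 91 / 8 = 11.38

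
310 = 310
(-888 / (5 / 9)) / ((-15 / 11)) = 1172.16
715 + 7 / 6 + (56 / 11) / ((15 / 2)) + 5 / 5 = 78963 / 110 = 717.85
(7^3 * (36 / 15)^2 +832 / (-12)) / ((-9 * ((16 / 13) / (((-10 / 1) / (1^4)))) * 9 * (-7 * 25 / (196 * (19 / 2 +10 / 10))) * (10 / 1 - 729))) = 22768928 / 7279875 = 3.13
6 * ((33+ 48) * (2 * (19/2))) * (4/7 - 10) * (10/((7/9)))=-54849960/49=-1119386.94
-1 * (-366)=366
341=341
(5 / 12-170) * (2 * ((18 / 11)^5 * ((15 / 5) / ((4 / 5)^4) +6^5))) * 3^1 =-21766538158515 / 234256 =-92917740.24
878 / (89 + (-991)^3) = -439 / 486621091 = -0.00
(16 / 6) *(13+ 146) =424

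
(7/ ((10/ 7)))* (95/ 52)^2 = 88445/ 5408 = 16.35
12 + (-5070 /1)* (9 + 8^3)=-2641458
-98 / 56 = -7 / 4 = -1.75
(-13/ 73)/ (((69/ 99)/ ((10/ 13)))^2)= -108900/ 502021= -0.22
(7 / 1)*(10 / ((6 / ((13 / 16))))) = 455 / 48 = 9.48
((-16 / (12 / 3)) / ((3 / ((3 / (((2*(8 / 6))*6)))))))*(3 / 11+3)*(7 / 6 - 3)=3 / 2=1.50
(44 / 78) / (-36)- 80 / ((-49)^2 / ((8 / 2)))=-251051 / 1685502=-0.15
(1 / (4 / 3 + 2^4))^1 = 3 / 52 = 0.06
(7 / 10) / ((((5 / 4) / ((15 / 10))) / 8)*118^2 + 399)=42 / 110965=0.00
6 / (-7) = -0.86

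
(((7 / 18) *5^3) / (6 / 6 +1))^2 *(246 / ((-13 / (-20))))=156953125 / 702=223579.95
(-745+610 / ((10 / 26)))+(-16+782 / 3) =1085.67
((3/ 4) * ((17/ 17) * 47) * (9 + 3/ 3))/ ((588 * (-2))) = -235/ 784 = -0.30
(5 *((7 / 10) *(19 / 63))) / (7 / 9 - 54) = -19 / 958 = -0.02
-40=-40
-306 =-306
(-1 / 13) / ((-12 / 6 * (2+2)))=0.01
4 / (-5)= -4 / 5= -0.80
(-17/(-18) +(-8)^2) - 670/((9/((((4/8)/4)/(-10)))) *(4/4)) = 527/8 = 65.88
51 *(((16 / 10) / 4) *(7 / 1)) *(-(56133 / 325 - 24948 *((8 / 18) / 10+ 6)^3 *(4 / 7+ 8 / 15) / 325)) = 24219797494046 / 9140625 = 2649687.25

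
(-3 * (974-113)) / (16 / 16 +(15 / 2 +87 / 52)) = -134316 / 529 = -253.91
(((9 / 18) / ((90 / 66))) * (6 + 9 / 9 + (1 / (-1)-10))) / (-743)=22 / 11145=0.00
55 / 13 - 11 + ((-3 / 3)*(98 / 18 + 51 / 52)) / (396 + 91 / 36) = -1265543 / 186511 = -6.79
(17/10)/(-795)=-0.00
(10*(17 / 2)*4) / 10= 34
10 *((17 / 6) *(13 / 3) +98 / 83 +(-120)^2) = 107668535 / 747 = 144134.59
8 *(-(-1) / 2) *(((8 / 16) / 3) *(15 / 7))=10 / 7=1.43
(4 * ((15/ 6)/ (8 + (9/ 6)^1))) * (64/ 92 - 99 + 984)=407420/ 437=932.31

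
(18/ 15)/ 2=3/ 5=0.60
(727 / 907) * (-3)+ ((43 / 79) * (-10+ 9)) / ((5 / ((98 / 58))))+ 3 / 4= -76408561 / 41558740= -1.84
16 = 16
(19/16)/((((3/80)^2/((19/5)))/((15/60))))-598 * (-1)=12602/9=1400.22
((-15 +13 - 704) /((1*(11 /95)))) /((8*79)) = -33535 /3476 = -9.65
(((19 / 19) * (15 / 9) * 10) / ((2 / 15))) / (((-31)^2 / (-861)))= -107625 / 961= -111.99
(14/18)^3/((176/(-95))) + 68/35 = 7584197/4490640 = 1.69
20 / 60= 1 / 3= 0.33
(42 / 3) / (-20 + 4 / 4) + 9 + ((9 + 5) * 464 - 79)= 122080 / 19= 6425.26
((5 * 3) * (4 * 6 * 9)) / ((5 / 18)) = 11664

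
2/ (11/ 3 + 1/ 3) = 1/ 2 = 0.50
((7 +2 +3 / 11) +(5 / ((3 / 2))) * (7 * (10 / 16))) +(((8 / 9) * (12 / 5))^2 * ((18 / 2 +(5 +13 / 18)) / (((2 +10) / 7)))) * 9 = 2231177 / 5940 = 375.62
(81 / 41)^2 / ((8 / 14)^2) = 321489 / 26896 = 11.95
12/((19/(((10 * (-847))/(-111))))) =33880/703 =48.19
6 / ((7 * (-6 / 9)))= -1.29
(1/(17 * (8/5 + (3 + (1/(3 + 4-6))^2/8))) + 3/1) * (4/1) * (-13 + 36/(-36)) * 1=-77432/459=-168.70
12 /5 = 2.40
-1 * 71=-71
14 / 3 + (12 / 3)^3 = 206 / 3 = 68.67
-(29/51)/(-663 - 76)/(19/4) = 116/716091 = 0.00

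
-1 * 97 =-97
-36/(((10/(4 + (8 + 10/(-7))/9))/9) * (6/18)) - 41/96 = -460.20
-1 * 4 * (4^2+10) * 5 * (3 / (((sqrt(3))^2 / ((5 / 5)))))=-520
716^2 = 512656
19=19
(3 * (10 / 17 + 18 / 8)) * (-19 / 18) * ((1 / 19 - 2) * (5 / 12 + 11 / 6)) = 21423 / 544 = 39.38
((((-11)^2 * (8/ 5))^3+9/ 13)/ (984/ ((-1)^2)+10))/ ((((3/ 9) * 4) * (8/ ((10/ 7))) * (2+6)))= 35374533423/ 289452800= 122.21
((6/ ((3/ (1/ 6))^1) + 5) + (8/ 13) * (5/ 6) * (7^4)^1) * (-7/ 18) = -56266/ 117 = -480.91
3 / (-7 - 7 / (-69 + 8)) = -61 / 140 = -0.44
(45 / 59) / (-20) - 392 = -92521 / 236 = -392.04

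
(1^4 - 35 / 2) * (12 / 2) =-99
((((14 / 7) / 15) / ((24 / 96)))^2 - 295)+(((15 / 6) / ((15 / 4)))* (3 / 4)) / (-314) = -41643533 / 141300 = -294.72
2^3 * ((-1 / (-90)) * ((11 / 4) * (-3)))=-11 / 15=-0.73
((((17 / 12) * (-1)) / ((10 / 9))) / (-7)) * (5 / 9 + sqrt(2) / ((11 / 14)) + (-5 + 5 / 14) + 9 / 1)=51 * sqrt(2) / 220 + 10523 / 11760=1.22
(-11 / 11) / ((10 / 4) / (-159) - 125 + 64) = 318 / 19403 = 0.02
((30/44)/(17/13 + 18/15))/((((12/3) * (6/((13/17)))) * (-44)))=-0.00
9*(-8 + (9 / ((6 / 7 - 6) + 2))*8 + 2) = -2862 / 11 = -260.18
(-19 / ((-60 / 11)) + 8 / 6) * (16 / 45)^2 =18496 / 30375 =0.61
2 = 2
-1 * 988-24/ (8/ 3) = -997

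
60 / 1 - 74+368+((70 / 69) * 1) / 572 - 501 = -2900863 / 19734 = -147.00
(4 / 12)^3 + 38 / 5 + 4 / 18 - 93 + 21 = -8659 / 135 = -64.14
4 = 4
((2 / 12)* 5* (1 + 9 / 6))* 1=25 / 12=2.08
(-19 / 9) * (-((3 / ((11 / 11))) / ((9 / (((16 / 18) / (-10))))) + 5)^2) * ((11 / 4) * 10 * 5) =94100369 / 13122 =7171.19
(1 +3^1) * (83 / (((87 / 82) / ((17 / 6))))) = 231404 / 261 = 886.61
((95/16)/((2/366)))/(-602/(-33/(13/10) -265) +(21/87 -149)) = -1903222875/256934336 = -7.41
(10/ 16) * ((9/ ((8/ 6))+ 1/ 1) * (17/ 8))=10.29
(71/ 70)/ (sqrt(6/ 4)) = 71* sqrt(6)/ 210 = 0.83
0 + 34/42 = 17/21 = 0.81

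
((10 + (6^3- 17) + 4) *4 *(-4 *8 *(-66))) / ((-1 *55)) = -163584 / 5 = -32716.80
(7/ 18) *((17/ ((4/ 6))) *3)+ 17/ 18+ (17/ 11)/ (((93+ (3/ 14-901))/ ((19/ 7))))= 30.69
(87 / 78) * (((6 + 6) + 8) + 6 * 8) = 75.85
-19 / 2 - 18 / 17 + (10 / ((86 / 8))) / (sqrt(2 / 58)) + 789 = 40* sqrt(29) / 43 + 26467 / 34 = 783.45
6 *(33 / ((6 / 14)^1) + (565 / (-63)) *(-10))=21002 / 21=1000.10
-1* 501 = -501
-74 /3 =-24.67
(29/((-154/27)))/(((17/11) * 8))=-783/1904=-0.41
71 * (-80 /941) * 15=-85200 /941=-90.54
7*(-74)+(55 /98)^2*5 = -4959747 /9604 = -516.43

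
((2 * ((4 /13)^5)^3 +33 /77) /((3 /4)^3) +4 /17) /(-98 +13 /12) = -823069225087521225232 /63755766319240066468761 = -0.01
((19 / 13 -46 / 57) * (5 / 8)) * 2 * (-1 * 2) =-2425 / 1482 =-1.64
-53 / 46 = -1.15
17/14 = 1.21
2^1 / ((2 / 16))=16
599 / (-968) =-599 / 968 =-0.62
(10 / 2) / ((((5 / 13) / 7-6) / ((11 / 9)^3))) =-605605 / 394389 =-1.54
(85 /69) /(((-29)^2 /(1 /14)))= 85 /812406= 0.00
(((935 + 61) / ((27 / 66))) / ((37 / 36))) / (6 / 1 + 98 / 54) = 2366496 / 7807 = 303.12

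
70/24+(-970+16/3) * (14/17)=-791.51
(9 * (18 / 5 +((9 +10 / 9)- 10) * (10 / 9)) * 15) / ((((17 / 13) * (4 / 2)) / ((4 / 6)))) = 128.13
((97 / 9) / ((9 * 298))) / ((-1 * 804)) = -97 / 19406952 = -0.00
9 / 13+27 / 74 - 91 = -86525 / 962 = -89.94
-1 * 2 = -2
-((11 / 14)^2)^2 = -14641 / 38416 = -0.38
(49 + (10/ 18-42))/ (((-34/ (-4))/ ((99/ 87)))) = 88/ 87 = 1.01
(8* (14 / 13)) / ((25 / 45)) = 15.51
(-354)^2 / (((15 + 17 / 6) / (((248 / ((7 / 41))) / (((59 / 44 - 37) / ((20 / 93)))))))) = -61558.53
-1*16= -16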